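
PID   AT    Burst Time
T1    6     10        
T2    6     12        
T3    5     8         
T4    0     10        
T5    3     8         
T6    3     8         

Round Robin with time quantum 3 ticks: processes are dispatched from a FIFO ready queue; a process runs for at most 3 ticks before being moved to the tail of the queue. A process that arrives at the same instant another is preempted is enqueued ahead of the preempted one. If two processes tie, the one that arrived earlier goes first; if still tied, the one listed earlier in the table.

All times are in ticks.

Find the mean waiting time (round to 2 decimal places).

Timeline: | T4 0-3 | T5 3-6 | T6 6-9 | T4 9-12 | T3 12-15 | T1 15-18 | T2 18-21 | T5 21-24 | T6 24-27 | T4 27-30 | T3 30-33 | T1 33-36 | T2 36-39 | T5 39-41 | T6 41-43 | T4 43-44 | T3 44-46 | T1 46-49 | T2 49-52 | T1 52-53 | T2 53-56 |
Completion: T1=53  T2=56  T3=46  T4=44  T5=41  T6=43
Turnaround (C−A): T1=47  T2=50  T3=41  T4=44  T5=38  T6=40
Waiting times: T1=37, T2=38, T3=33, T4=34, T5=30, T6=32
Average waiting = (37+38+33+34+30+32) / 6 = 204/6 = 34.00

34.00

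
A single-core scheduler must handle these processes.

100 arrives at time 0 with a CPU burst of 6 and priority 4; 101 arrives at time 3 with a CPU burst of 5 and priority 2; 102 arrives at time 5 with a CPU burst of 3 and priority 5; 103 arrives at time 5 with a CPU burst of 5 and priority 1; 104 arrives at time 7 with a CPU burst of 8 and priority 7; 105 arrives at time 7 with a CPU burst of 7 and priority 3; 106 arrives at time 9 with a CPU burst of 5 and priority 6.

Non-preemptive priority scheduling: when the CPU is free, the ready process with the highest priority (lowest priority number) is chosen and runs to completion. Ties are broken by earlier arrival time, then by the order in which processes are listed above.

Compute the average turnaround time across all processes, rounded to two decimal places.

Schedule: | 100 0-6 | 103 6-11 | 101 11-16 | 105 16-23 | 102 23-26 | 106 26-31 | 104 31-39 |
Completion: 100=6  101=16  102=26  103=11  104=39  105=23  106=31
Turnaround (C−A): 100=6  101=13  102=21  103=6  104=32  105=16  106=22
Turnaround times: 100=6, 101=13, 102=21, 103=6, 104=32, 105=16, 106=22
Average turnaround = (6+13+21+6+32+16+22) / 7 = 116/7 = 16.57

16.57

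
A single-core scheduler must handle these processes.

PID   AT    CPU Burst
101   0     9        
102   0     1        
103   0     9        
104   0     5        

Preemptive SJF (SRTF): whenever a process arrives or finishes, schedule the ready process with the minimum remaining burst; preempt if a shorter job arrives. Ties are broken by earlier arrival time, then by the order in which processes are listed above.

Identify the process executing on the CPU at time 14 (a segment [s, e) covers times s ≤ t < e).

101

Timeline: | 102 0-1 | 104 1-6 | 101 6-15 | 103 15-24 |
Completion: 101=15  102=1  103=24  104=6
Turnaround (C−A): 101=15  102=1  103=24  104=6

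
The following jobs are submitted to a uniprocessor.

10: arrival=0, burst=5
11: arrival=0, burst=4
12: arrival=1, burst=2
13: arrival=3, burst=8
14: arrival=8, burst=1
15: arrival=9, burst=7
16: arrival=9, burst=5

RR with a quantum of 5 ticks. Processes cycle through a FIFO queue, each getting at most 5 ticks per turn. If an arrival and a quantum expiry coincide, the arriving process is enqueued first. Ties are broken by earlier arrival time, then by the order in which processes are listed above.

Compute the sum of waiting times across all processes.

69

Schedule: | 10 0-5 | 11 5-9 | 12 9-11 | 13 11-16 | 14 16-17 | 15 17-22 | 16 22-27 | 13 27-30 | 15 30-32 |
Completion: 10=5  11=9  12=11  13=30  14=17  15=32  16=27
Waiting = turnaround − burst: 10=0, 11=5, 12=8, 13=19, 14=8, 15=16, 16=13
Total waiting = 0 + 5 + 8 + 19 + 8 + 16 + 13 = 69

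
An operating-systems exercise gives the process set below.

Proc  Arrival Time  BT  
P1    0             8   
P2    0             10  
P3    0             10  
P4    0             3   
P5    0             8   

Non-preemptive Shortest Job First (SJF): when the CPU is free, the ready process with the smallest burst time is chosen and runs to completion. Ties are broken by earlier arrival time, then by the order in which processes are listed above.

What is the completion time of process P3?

Gantt: | P4 0-3 | P1 3-11 | P5 11-19 | P2 19-29 | P3 29-39 |
Completion: P1=11  P2=29  P3=39  P4=3  P5=19
Turnaround (C−A): P1=11  P2=29  P3=39  P4=3  P5=19

39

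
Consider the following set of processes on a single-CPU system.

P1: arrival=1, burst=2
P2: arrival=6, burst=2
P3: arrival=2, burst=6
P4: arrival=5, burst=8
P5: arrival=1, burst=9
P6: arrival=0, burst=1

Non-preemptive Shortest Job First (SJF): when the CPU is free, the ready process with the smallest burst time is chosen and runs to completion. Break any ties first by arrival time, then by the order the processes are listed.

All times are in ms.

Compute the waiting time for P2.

Gantt: | P6 0-1 | P1 1-3 | P3 3-9 | P2 9-11 | P4 11-19 | P5 19-28 |
Completion: P1=3  P2=11  P3=9  P4=19  P5=28  P6=1
Waiting(P2) = turnaround − burst = 5 − 2 = 3

3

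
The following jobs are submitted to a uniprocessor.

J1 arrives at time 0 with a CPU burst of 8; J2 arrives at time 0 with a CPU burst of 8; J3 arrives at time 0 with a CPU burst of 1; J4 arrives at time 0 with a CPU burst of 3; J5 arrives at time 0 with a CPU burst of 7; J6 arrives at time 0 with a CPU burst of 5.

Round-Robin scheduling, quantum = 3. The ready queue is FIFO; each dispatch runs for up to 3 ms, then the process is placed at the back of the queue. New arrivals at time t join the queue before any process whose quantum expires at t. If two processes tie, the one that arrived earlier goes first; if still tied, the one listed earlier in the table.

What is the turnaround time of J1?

Timeline: | J1 0-3 | J2 3-6 | J3 6-7 | J4 7-10 | J5 10-13 | J6 13-16 | J1 16-19 | J2 19-22 | J5 22-25 | J6 25-27 | J1 27-29 | J2 29-31 | J5 31-32 |
Completion: J1=29  J2=31  J3=7  J4=10  J5=32  J6=27
Turnaround (C−A): J1=29  J2=31  J3=7  J4=10  J5=32  J6=27
Turnaround(J1) = completion − arrival = 29 − 0 = 29

29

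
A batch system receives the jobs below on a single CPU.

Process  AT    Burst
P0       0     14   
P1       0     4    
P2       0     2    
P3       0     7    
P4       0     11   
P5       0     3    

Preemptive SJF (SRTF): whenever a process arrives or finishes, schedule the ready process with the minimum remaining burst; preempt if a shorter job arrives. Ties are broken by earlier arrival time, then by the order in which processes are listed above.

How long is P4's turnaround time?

27

Gantt: | P2 0-2 | P5 2-5 | P1 5-9 | P3 9-16 | P4 16-27 | P0 27-41 |
Completion: P0=41  P1=9  P2=2  P3=16  P4=27  P5=5
Turnaround(P4) = completion − arrival = 27 − 0 = 27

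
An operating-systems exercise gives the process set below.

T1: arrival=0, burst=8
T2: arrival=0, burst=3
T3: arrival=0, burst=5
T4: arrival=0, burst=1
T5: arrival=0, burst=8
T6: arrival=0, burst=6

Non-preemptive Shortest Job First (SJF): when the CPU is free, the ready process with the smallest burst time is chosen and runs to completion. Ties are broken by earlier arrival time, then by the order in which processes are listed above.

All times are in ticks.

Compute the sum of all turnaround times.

83

Gantt: | T4 0-1 | T2 1-4 | T3 4-9 | T6 9-15 | T1 15-23 | T5 23-31 |
Completion: T1=23  T2=4  T3=9  T4=1  T5=31  T6=15
Turnaround (C−A): T1=23  T2=4  T3=9  T4=1  T5=31  T6=15
Turnaround = completion − arrival: T1=23, T2=4, T3=9, T4=1, T5=31, T6=15
Total turnaround = 23 + 4 + 9 + 1 + 31 + 15 = 83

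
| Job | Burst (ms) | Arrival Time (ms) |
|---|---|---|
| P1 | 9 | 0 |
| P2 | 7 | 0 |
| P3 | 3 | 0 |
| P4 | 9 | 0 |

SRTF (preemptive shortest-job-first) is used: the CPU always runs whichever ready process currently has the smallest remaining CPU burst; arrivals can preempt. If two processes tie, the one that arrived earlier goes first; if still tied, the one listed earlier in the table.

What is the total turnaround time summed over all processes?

Schedule: | P3 0-3 | P2 3-10 | P1 10-19 | P4 19-28 |
Completion: P1=19  P2=10  P3=3  P4=28
Turnaround = completion − arrival: P1=19, P2=10, P3=3, P4=28
Total turnaround = 19 + 10 + 3 + 28 = 60

60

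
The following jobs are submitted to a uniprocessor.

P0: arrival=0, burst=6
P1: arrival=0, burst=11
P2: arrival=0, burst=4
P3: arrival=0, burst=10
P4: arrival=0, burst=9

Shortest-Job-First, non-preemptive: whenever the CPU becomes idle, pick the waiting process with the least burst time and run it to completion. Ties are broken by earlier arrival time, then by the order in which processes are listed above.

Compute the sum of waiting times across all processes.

Timeline: | P2 0-4 | P0 4-10 | P4 10-19 | P3 19-29 | P1 29-40 |
Completion: P0=10  P1=40  P2=4  P3=29  P4=19
Turnaround (C−A): P0=10  P1=40  P2=4  P3=29  P4=19
Waiting = turnaround − burst: P0=4, P1=29, P2=0, P3=19, P4=10
Total waiting = 4 + 29 + 0 + 19 + 10 = 62

62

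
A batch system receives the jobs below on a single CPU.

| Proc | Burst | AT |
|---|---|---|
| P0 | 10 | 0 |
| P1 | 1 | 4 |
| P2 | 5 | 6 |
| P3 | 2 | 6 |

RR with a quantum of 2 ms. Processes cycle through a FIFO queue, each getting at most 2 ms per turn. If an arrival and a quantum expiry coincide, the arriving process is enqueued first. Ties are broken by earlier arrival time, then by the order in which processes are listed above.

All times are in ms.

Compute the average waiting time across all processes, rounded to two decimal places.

4.25

Schedule: | P0 0-4 | P1 4-5 | P0 5-7 | P2 7-9 | P3 9-11 | P0 11-13 | P2 13-15 | P0 15-17 | P2 17-18 |
Completion: P0=17  P1=5  P2=18  P3=11
Turnaround (C−A): P0=17  P1=1  P2=12  P3=5
Waiting times: P0=7, P1=0, P2=7, P3=3
Average waiting = (7+0+7+3) / 4 = 17/4 = 4.25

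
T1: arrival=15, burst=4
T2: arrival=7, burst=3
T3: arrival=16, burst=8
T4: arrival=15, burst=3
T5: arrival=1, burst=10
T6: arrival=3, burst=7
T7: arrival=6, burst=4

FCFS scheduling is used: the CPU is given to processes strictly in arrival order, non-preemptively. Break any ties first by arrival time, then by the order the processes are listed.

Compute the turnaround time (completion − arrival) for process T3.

24

Timeline: | idle 0-1 | T5 1-11 | T6 11-18 | T7 18-22 | T2 22-25 | T1 25-29 | T4 29-32 | T3 32-40 |
Completion: T1=29  T2=25  T3=40  T4=32  T5=11  T6=18  T7=22
Turnaround(T3) = completion − arrival = 40 − 16 = 24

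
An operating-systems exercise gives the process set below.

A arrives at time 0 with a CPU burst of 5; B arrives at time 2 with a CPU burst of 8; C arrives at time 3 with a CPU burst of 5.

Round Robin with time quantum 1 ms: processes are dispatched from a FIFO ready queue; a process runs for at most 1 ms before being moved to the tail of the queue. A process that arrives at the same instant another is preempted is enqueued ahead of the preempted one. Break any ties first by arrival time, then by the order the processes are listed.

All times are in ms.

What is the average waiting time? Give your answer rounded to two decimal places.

6.67

Timeline: | A 0-2 | B 2-3 | A 3-4 | C 4-5 | B 5-6 | A 6-7 | C 7-8 | B 8-9 | A 9-10 | C 10-11 | B 11-12 | C 12-13 | B 13-14 | C 14-15 | B 15-18 |
Completion: A=10  B=18  C=15
Turnaround (C−A): A=10  B=16  C=12
Waiting times: A=5, B=8, C=7
Average waiting = (5+8+7) / 3 = 20/3 = 6.67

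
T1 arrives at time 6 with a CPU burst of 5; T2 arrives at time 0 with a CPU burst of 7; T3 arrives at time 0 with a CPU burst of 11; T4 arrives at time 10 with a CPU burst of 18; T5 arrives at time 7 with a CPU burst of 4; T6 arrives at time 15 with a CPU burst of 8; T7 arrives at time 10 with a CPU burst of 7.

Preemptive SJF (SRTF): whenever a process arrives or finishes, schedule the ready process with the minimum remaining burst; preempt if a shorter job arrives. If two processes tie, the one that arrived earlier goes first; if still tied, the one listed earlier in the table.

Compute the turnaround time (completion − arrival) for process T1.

10

Gantt: | T2 0-7 | T5 7-11 | T1 11-16 | T7 16-23 | T6 23-31 | T3 31-42 | T4 42-60 |
Completion: T1=16  T2=7  T3=42  T4=60  T5=11  T6=31  T7=23
Turnaround(T1) = completion − arrival = 16 − 6 = 10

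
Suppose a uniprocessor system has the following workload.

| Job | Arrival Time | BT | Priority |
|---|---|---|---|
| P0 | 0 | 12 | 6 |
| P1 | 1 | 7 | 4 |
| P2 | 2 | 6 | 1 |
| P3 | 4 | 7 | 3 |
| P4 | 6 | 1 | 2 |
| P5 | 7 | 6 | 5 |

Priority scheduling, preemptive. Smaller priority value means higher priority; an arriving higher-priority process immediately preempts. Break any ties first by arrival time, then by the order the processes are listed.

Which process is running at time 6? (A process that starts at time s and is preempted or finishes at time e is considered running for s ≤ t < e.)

Timeline: | P0 0-1 | P1 1-2 | P2 2-8 | P4 8-9 | P3 9-16 | P1 16-22 | P5 22-28 | P0 28-39 |
Completion: P0=39  P1=22  P2=8  P3=16  P4=9  P5=28
Turnaround (C−A): P0=39  P1=21  P2=6  P3=12  P4=3  P5=21

P2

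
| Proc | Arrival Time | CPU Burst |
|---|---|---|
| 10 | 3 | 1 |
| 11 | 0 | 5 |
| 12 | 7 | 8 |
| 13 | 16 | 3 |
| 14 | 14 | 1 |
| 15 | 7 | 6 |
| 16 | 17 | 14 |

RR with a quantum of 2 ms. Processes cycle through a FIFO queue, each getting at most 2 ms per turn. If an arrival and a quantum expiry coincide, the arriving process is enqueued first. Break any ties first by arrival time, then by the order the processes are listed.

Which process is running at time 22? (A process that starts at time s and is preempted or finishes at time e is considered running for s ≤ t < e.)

Timeline: | 11 0-4 | 10 4-5 | 11 5-6 | idle 6-7 | 12 7-9 | 15 9-11 | 12 11-13 | 15 13-15 | 12 15-17 | 14 17-18 | 15 18-20 | 13 20-22 | 16 22-24 | 12 24-26 | 13 26-27 | 16 27-39 |
Completion: 10=5  11=6  12=26  13=27  14=18  15=20  16=39
Turnaround (C−A): 10=2  11=6  12=19  13=11  14=4  15=13  16=22

16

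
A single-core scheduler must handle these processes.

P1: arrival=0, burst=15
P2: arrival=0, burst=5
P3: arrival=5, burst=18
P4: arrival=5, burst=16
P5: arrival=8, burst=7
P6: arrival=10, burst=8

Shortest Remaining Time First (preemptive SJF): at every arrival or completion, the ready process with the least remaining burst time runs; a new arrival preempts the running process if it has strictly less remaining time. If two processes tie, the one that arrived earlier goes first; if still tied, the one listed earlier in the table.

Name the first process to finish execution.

P2

Schedule: | P2 0-5 | P1 5-8 | P5 8-15 | P6 15-23 | P1 23-35 | P4 35-51 | P3 51-69 |
Completion: P1=35  P2=5  P3=69  P4=51  P5=15  P6=23
Turnaround (C−A): P1=35  P2=5  P3=64  P4=46  P5=7  P6=13
Finish order: P2 → P5 → P6 → P1 → P4 → P3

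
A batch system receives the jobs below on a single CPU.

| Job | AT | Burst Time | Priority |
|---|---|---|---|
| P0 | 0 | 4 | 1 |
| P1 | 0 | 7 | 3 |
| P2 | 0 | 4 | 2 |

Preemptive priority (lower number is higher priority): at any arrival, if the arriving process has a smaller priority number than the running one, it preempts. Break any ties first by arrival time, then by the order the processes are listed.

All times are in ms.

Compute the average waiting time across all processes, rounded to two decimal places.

4.00

Schedule: | P0 0-4 | P2 4-8 | P1 8-15 |
Completion: P0=4  P1=15  P2=8
Turnaround (C−A): P0=4  P1=15  P2=8
Waiting times: P0=0, P1=8, P2=4
Average waiting = (0+8+4) / 3 = 12/3 = 4.00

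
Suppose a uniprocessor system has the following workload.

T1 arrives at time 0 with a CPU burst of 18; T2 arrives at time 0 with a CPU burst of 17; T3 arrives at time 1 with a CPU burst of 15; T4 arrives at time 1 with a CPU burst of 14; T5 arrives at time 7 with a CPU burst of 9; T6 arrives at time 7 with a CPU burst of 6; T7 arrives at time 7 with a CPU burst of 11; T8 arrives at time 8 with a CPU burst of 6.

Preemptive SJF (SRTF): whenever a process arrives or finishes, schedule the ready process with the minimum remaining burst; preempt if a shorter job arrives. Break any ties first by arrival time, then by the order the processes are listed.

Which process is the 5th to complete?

Gantt: | T2 0-1 | T4 1-7 | T6 7-13 | T8 13-19 | T4 19-27 | T5 27-36 | T7 36-47 | T3 47-62 | T2 62-78 | T1 78-96 |
Completion: T1=96  T2=78  T3=62  T4=27  T5=36  T6=13  T7=47  T8=19
Turnaround (C−A): T1=96  T2=78  T3=61  T4=26  T5=29  T6=6  T7=40  T8=11
Finish order: T6 → T8 → T4 → T5 → T7 → T3 → T2 → T1

T7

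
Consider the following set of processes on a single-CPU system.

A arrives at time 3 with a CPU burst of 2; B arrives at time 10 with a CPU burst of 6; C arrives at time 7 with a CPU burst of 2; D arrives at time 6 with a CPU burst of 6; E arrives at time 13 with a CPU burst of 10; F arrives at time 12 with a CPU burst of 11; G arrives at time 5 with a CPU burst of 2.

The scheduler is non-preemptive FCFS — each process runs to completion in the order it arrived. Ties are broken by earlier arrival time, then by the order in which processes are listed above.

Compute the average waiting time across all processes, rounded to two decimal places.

Schedule: | idle 0-3 | A 3-5 | G 5-7 | D 7-13 | C 13-15 | B 15-21 | F 21-32 | E 32-42 |
Completion: A=5  B=21  C=15  D=13  E=42  F=32  G=7
Turnaround (C−A): A=2  B=11  C=8  D=7  E=29  F=20  G=2
Waiting times: A=0, B=5, C=6, D=1, E=19, F=9, G=0
Average waiting = (0+5+6+1+19+9+0) / 7 = 40/7 = 5.71

5.71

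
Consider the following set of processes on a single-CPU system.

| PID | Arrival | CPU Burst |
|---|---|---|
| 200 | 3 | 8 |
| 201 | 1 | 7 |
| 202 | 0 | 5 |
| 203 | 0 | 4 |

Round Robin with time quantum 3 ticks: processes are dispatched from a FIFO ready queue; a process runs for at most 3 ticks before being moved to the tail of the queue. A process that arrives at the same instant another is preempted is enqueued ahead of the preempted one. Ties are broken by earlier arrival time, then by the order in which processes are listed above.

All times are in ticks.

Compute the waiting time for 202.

Timeline: | 202 0-3 | 203 3-6 | 201 6-9 | 200 9-12 | 202 12-14 | 203 14-15 | 201 15-18 | 200 18-21 | 201 21-22 | 200 22-24 |
Completion: 200=24  201=22  202=14  203=15
Waiting(202) = turnaround − burst = 14 − 5 = 9

9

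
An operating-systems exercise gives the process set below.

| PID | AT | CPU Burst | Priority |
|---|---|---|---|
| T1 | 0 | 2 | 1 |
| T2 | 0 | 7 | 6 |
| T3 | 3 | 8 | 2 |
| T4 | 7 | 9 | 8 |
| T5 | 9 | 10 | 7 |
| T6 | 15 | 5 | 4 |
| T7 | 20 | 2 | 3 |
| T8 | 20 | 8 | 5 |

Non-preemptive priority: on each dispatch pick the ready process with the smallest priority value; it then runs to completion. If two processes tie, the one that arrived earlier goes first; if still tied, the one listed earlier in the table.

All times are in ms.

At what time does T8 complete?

Gantt: | T1 0-2 | T2 2-9 | T3 9-17 | T6 17-22 | T7 22-24 | T8 24-32 | T5 32-42 | T4 42-51 |
Completion: T1=2  T2=9  T3=17  T4=51  T5=42  T6=22  T7=24  T8=32

32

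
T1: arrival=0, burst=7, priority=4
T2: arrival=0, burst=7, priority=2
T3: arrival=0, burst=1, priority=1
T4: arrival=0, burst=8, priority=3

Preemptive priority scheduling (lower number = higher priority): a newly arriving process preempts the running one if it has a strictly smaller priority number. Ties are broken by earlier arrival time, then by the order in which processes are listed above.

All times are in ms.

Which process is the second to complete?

T2

Schedule: | T3 0-1 | T2 1-8 | T4 8-16 | T1 16-23 |
Completion: T1=23  T2=8  T3=1  T4=16
Turnaround (C−A): T1=23  T2=8  T3=1  T4=16
Finish order: T3 → T2 → T4 → T1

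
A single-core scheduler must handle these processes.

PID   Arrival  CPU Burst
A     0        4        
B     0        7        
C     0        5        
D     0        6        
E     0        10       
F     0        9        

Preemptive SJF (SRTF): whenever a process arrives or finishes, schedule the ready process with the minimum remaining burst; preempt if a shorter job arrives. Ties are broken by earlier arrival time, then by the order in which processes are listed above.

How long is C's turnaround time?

9

Timeline: | A 0-4 | C 4-9 | D 9-15 | B 15-22 | F 22-31 | E 31-41 |
Completion: A=4  B=22  C=9  D=15  E=41  F=31
Turnaround (C−A): A=4  B=22  C=9  D=15  E=41  F=31
Turnaround(C) = completion − arrival = 9 − 0 = 9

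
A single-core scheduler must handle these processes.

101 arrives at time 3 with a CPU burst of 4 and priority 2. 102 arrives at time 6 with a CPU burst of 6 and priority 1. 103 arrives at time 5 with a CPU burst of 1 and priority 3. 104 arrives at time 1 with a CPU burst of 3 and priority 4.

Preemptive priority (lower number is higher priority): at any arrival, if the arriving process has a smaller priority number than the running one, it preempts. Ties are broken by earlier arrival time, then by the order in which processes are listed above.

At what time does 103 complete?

Timeline: | idle 0-1 | 104 1-3 | 101 3-6 | 102 6-12 | 101 12-13 | 103 13-14 | 104 14-15 |
Completion: 101=13  102=12  103=14  104=15

14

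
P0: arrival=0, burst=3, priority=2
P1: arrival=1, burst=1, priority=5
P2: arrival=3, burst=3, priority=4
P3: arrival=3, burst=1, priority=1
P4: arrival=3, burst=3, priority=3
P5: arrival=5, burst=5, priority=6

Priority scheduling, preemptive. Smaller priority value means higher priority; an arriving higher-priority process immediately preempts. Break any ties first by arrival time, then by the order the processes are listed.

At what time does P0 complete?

3

Gantt: | P0 0-3 | P3 3-4 | P4 4-7 | P2 7-10 | P1 10-11 | P5 11-16 |
Completion: P0=3  P1=11  P2=10  P3=4  P4=7  P5=16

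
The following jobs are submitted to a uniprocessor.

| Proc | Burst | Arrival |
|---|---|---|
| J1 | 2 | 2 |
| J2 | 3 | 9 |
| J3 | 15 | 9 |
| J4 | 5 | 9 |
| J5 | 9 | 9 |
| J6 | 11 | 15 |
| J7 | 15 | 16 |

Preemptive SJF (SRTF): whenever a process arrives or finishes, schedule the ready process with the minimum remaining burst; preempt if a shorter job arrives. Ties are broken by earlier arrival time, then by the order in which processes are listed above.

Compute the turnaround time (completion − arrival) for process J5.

Timeline: | idle 0-2 | J1 2-4 | idle 4-9 | J2 9-12 | J4 12-17 | J5 17-26 | J6 26-37 | J3 37-52 | J7 52-67 |
Completion: J1=4  J2=12  J3=52  J4=17  J5=26  J6=37  J7=67
Turnaround(J5) = completion − arrival = 26 − 9 = 17

17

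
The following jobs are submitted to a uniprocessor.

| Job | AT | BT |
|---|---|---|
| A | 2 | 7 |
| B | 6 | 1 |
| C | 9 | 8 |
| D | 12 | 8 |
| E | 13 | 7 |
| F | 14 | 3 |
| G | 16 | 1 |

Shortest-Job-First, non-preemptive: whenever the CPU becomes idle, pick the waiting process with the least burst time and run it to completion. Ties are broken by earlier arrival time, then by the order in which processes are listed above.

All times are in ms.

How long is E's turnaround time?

16

Gantt: | idle 0-2 | A 2-9 | B 9-10 | C 10-18 | G 18-19 | F 19-22 | E 22-29 | D 29-37 |
Completion: A=9  B=10  C=18  D=37  E=29  F=22  G=19
Turnaround (C−A): A=7  B=4  C=9  D=25  E=16  F=8  G=3
Turnaround(E) = completion − arrival = 29 − 13 = 16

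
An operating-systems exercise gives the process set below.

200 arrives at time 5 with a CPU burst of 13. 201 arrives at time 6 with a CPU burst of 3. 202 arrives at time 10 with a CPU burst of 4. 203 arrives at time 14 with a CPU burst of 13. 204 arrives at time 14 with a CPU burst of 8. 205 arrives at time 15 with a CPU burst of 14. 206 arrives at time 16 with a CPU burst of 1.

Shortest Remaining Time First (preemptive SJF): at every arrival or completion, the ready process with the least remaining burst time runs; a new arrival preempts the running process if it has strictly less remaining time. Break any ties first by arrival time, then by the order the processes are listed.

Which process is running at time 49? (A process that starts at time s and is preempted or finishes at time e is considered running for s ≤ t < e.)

Schedule: | idle 0-5 | 200 5-6 | 201 6-9 | 200 9-10 | 202 10-14 | 204 14-16 | 206 16-17 | 204 17-23 | 200 23-34 | 203 34-47 | 205 47-61 |
Completion: 200=34  201=9  202=14  203=47  204=23  205=61  206=17
Turnaround (C−A): 200=29  201=3  202=4  203=33  204=9  205=46  206=1

205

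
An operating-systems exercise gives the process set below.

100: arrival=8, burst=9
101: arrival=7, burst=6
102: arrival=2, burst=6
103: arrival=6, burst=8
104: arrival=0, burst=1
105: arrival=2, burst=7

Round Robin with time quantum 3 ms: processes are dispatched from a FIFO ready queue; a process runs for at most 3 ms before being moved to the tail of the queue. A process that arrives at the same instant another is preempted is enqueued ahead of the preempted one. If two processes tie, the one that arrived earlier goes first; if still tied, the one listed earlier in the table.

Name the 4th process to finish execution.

105

Gantt: | 104 0-1 | idle 1-2 | 102 2-5 | 105 5-8 | 102 8-11 | 103 11-14 | 101 14-17 | 100 17-20 | 105 20-23 | 103 23-26 | 101 26-29 | 100 29-32 | 105 32-33 | 103 33-35 | 100 35-38 |
Completion: 100=38  101=29  102=11  103=35  104=1  105=33
Turnaround (C−A): 100=30  101=22  102=9  103=29  104=1  105=31
Finish order: 104 → 102 → 101 → 105 → 103 → 100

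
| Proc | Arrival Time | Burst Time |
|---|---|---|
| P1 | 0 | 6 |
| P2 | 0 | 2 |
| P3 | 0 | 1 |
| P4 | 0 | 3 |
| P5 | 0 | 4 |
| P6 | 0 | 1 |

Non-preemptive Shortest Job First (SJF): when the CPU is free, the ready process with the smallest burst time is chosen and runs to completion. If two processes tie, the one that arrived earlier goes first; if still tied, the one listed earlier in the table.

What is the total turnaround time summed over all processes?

42

Timeline: | P3 0-1 | P6 1-2 | P2 2-4 | P4 4-7 | P5 7-11 | P1 11-17 |
Completion: P1=17  P2=4  P3=1  P4=7  P5=11  P6=2
Turnaround = completion − arrival: P1=17, P2=4, P3=1, P4=7, P5=11, P6=2
Total turnaround = 17 + 4 + 1 + 7 + 11 + 2 = 42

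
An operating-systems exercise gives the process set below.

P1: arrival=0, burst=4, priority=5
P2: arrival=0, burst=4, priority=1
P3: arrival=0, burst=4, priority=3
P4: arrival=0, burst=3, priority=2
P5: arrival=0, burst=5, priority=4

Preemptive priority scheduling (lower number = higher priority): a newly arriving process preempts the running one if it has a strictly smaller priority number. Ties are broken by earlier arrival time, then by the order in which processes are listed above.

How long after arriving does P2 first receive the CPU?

0

Schedule: | P2 0-4 | P4 4-7 | P3 7-11 | P5 11-16 | P1 16-20 |
Completion: P1=20  P2=4  P3=11  P4=7  P5=16
Turnaround (C−A): P1=20  P2=4  P3=11  P4=7  P5=16
Response(P2) = first start − arrival = 0 − 0 = 0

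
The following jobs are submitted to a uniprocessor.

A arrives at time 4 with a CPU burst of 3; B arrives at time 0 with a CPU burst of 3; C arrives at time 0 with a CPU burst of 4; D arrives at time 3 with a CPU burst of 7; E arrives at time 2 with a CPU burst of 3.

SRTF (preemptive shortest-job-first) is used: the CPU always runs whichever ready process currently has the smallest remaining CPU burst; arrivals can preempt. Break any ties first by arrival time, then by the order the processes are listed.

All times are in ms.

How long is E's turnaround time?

Timeline: | B 0-3 | E 3-6 | A 6-9 | C 9-13 | D 13-20 |
Completion: A=9  B=3  C=13  D=20  E=6
Turnaround(E) = completion − arrival = 6 − 2 = 4

4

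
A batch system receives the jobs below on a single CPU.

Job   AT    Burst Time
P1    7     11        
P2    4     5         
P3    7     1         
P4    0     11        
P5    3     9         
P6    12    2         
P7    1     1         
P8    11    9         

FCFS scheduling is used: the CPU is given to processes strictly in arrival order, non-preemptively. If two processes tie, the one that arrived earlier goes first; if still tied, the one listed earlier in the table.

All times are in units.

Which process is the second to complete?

P7

Gantt: | P4 0-11 | P7 11-12 | P5 12-21 | P2 21-26 | P1 26-37 | P3 37-38 | P8 38-47 | P6 47-49 |
Completion: P1=37  P2=26  P3=38  P4=11  P5=21  P6=49  P7=12  P8=47
Finish order: P4 → P7 → P5 → P2 → P1 → P3 → P8 → P6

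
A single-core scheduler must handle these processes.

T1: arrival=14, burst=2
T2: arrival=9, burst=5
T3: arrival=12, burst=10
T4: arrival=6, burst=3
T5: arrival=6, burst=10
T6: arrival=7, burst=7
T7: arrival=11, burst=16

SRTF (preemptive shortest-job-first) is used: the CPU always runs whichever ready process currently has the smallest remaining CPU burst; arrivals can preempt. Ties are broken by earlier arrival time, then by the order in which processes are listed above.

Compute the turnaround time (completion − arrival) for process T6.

16

Timeline: | idle 0-6 | T4 6-9 | T2 9-14 | T1 14-16 | T6 16-23 | T5 23-33 | T3 33-43 | T7 43-59 |
Completion: T1=16  T2=14  T3=43  T4=9  T5=33  T6=23  T7=59
Turnaround (C−A): T1=2  T2=5  T3=31  T4=3  T5=27  T6=16  T7=48
Turnaround(T6) = completion − arrival = 23 − 7 = 16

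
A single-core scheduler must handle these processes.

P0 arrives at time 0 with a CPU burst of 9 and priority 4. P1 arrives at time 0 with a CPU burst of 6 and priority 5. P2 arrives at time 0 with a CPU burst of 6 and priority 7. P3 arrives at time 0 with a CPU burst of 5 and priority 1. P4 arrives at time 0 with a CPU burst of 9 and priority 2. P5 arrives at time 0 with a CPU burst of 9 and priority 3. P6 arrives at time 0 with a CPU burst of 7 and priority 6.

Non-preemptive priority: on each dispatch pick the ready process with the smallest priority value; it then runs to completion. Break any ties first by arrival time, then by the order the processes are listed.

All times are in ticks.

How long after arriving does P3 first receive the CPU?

Timeline: | P3 0-5 | P4 5-14 | P5 14-23 | P0 23-32 | P1 32-38 | P6 38-45 | P2 45-51 |
Completion: P0=32  P1=38  P2=51  P3=5  P4=14  P5=23  P6=45
Response(P3) = first start − arrival = 0 − 0 = 0

0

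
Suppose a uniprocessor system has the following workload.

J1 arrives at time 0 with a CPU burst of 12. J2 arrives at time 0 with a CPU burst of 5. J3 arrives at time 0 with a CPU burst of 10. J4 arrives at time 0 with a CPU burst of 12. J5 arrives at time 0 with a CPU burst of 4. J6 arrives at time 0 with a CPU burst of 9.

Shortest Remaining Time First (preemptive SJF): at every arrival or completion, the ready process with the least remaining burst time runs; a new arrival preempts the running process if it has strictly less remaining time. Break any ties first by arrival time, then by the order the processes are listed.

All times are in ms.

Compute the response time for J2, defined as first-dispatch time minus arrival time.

Timeline: | J5 0-4 | J2 4-9 | J6 9-18 | J3 18-28 | J1 28-40 | J4 40-52 |
Completion: J1=40  J2=9  J3=28  J4=52  J5=4  J6=18
Turnaround (C−A): J1=40  J2=9  J3=28  J4=52  J5=4  J6=18
Response(J2) = first start − arrival = 4 − 0 = 4

4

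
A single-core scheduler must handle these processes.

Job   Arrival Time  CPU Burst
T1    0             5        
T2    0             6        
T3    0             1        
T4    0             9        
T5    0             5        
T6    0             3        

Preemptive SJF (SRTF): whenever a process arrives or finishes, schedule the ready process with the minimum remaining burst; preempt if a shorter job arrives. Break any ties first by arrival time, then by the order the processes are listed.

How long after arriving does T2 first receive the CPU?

14

Timeline: | T3 0-1 | T6 1-4 | T1 4-9 | T5 9-14 | T2 14-20 | T4 20-29 |
Completion: T1=9  T2=20  T3=1  T4=29  T5=14  T6=4
Response(T2) = first start − arrival = 14 − 0 = 14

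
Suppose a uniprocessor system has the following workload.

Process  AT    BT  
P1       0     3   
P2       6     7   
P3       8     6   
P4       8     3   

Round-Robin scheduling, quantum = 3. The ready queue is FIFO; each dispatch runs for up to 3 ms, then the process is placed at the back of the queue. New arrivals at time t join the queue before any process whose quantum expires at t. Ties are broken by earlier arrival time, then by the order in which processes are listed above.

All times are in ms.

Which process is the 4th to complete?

P2

Gantt: | P1 0-3 | idle 3-6 | P2 6-9 | P3 9-12 | P4 12-15 | P2 15-18 | P3 18-21 | P2 21-22 |
Completion: P1=3  P2=22  P3=21  P4=15
Finish order: P1 → P4 → P3 → P2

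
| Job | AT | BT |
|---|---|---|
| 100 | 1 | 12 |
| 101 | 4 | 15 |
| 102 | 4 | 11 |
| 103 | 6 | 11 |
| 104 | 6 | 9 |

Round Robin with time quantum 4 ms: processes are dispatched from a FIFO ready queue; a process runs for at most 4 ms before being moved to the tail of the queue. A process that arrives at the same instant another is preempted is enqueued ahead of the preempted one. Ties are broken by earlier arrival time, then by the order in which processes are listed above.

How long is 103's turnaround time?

Gantt: | idle 0-1 | 100 1-5 | 101 5-9 | 102 9-13 | 100 13-17 | 103 17-21 | 104 21-25 | 101 25-29 | 102 29-33 | 100 33-37 | 103 37-41 | 104 41-45 | 101 45-49 | 102 49-52 | 103 52-55 | 104 55-56 | 101 56-59 |
Completion: 100=37  101=59  102=52  103=55  104=56
Turnaround(103) = completion − arrival = 55 − 6 = 49

49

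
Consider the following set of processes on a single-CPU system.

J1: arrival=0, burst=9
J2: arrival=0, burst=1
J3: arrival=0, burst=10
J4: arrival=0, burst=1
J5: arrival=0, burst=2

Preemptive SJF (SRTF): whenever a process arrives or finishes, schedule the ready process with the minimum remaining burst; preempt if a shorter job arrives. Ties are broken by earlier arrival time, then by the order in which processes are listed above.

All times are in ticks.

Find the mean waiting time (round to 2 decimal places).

Gantt: | J2 0-1 | J4 1-2 | J5 2-4 | J1 4-13 | J3 13-23 |
Completion: J1=13  J2=1  J3=23  J4=2  J5=4
Turnaround (C−A): J1=13  J2=1  J3=23  J4=2  J5=4
Waiting times: J1=4, J2=0, J3=13, J4=1, J5=2
Average waiting = (4+0+13+1+2) / 5 = 20/5 = 4.00

4.00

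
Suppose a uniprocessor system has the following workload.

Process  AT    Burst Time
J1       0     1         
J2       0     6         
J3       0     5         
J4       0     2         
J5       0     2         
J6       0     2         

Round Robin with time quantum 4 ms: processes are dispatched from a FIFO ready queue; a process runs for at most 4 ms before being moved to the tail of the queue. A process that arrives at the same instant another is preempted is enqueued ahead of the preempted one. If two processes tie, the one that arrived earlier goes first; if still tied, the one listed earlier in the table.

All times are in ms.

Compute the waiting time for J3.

Timeline: | J1 0-1 | J2 1-5 | J3 5-9 | J4 9-11 | J5 11-13 | J6 13-15 | J2 15-17 | J3 17-18 |
Completion: J1=1  J2=17  J3=18  J4=11  J5=13  J6=15
Waiting(J3) = turnaround − burst = 18 − 5 = 13

13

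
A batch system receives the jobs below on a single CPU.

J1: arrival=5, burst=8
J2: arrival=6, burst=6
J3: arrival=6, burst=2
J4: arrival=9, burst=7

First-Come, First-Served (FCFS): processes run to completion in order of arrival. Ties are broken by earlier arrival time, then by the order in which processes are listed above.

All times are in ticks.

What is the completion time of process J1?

Timeline: | idle 0-5 | J1 5-13 | J2 13-19 | J3 19-21 | J4 21-28 |
Completion: J1=13  J2=19  J3=21  J4=28
Turnaround (C−A): J1=8  J2=13  J3=15  J4=19

13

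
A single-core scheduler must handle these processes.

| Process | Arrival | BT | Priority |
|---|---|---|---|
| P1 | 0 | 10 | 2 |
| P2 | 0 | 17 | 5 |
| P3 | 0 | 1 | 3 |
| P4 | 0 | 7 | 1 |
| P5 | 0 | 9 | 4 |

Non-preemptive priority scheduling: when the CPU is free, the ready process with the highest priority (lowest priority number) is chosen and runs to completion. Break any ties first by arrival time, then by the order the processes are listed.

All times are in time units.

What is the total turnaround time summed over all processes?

Timeline: | P4 0-7 | P1 7-17 | P3 17-18 | P5 18-27 | P2 27-44 |
Completion: P1=17  P2=44  P3=18  P4=7  P5=27
Turnaround (C−A): P1=17  P2=44  P3=18  P4=7  P5=27
Turnaround = completion − arrival: P1=17, P2=44, P3=18, P4=7, P5=27
Total turnaround = 17 + 44 + 18 + 7 + 27 = 113

113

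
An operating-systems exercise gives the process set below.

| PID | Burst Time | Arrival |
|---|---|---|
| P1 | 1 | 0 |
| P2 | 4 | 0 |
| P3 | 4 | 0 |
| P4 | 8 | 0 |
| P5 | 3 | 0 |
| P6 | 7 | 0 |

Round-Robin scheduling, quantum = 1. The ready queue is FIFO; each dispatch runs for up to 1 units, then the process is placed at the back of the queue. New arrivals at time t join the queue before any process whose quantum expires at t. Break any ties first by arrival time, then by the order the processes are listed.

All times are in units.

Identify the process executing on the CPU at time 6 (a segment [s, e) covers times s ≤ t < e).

P2

Schedule: | P1 0-1 | P2 1-2 | P3 2-3 | P4 3-4 | P5 4-5 | P6 5-6 | P2 6-7 | P3 7-8 | P4 8-9 | P5 9-10 | P6 10-11 | P2 11-12 | P3 12-13 | P4 13-14 | P5 14-15 | P6 15-16 | P2 16-17 | P3 17-18 | P4 18-19 | P6 19-20 | P4 20-21 | P6 21-22 | P4 22-23 | P6 23-24 | P4 24-25 | P6 25-26 | P4 26-27 |
Completion: P1=1  P2=17  P3=18  P4=27  P5=15  P6=26
Turnaround (C−A): P1=1  P2=17  P3=18  P4=27  P5=15  P6=26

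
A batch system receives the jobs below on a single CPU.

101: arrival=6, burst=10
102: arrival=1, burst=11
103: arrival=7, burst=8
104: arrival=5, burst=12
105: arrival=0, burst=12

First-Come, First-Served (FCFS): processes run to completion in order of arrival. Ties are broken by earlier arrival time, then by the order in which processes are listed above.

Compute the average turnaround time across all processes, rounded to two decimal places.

Schedule: | 105 0-12 | 102 12-23 | 104 23-35 | 101 35-45 | 103 45-53 |
Completion: 101=45  102=23  103=53  104=35  105=12
Turnaround (C−A): 101=39  102=22  103=46  104=30  105=12
Turnaround times: 101=39, 102=22, 103=46, 104=30, 105=12
Average turnaround = (39+22+46+30+12) / 5 = 149/5 = 29.80

29.80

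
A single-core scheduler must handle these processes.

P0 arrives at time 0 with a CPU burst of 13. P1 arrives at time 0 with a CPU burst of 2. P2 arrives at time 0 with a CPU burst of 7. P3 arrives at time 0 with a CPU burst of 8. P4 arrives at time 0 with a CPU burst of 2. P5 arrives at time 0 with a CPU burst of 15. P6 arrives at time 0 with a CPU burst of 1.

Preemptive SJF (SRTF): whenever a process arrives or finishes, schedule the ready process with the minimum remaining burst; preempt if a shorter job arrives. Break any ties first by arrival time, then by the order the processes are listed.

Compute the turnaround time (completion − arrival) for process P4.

5

Timeline: | P6 0-1 | P1 1-3 | P4 3-5 | P2 5-12 | P3 12-20 | P0 20-33 | P5 33-48 |
Completion: P0=33  P1=3  P2=12  P3=20  P4=5  P5=48  P6=1
Turnaround (C−A): P0=33  P1=3  P2=12  P3=20  P4=5  P5=48  P6=1
Turnaround(P4) = completion − arrival = 5 − 0 = 5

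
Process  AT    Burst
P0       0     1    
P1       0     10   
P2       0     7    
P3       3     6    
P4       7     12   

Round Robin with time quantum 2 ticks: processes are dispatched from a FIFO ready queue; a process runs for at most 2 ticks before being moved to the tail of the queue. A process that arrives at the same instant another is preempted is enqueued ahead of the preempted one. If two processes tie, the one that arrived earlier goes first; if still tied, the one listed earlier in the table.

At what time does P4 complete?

Schedule: | P0 0-1 | P1 1-3 | P2 3-5 | P3 5-7 | P1 7-9 | P2 9-11 | P4 11-13 | P3 13-15 | P1 15-17 | P2 17-19 | P4 19-21 | P3 21-23 | P1 23-25 | P2 25-26 | P4 26-28 | P1 28-30 | P4 30-36 |
Completion: P0=1  P1=30  P2=26  P3=23  P4=36
Turnaround (C−A): P0=1  P1=30  P2=26  P3=20  P4=29

36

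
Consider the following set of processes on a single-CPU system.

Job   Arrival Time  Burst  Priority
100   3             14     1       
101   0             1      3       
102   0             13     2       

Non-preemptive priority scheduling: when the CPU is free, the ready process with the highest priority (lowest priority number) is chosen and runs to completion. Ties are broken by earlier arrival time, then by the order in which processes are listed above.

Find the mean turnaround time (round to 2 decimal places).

Schedule: | 102 0-13 | 100 13-27 | 101 27-28 |
Completion: 100=27  101=28  102=13
Turnaround times: 100=24, 101=28, 102=13
Average turnaround = (24+28+13) / 3 = 65/3 = 21.67

21.67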